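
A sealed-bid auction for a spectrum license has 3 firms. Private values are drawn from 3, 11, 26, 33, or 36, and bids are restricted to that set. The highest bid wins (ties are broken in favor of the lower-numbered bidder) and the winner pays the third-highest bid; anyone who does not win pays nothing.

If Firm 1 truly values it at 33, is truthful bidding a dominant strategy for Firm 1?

No

Consider the case where Firm 2 bids 3 and Firm 3 bids 36.
Truthful bid 33: loses, pays 0, utility 0.
Bid 36 instead: wins, pays 3, utility 33 - 3 = 30.
Since 30 > 0, bidding 36 is strictly better here, so truthful bidding is not dominant.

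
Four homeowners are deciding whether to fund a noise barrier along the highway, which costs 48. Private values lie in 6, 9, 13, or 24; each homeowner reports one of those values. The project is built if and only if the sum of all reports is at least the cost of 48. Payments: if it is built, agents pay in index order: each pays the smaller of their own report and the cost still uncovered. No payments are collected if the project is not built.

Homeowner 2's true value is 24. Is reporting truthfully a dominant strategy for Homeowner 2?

No

Consider the case where Homeowner 1 reports 6, Homeowner 3 reports 6 and Homeowner 4 reports 24.
Truthful report 24: project built, pays 24, utility 24 - 24 = 0.
Report 13 instead: project built, pays 13, utility 24 - 13 = 11.
Since 11 > 0, reporting 13 is strictly better here, so truthful reporting is not dominant.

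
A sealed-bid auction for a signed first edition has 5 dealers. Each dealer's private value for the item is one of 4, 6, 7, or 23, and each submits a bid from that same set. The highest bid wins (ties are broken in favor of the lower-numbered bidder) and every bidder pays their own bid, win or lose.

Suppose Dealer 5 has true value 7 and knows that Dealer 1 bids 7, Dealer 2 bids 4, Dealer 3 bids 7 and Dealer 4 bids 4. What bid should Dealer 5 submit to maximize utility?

Bid 4: loses but pays 4, utility -4.
Bid 6: loses but pays 6, utility -6.
Bid 7: loses but pays 7, utility -7.
Bid 23: wins, pays 23, utility 7 - 23 = -16.
The best choice is 4 with utility -4.

4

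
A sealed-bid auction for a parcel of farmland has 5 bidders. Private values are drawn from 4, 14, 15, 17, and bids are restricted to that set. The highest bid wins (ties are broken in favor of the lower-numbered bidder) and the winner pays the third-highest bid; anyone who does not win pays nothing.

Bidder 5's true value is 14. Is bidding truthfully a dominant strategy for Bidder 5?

No

Consider the case where Bidder 1 bids 4, Bidder 2 bids 4, Bidder 3 bids 4 and Bidder 4 bids 14.
Truthful bid 14: loses, pays 0, utility 0.
Bid 15 instead: wins, pays 4, utility 14 - 4 = 10.
Since 10 > 0, bidding 15 is strictly better here, so truthful bidding is not dominant.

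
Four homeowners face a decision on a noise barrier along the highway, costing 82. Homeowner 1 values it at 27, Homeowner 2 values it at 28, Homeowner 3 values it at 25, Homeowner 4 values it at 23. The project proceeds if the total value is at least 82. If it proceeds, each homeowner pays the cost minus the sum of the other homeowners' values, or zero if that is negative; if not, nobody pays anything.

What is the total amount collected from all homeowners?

Total value 103 ≥ cost 82, so it is built.
Homeowner 1: others sum to 76; max(0, 82 - 76) = 6.
Homeowner 2: others sum to 75; max(0, 82 - 75) = 7.
Homeowner 3: others sum to 78; max(0, 82 - 78) = 4.
Homeowner 4: others sum to 80; max(0, 82 - 80) = 2.
Total collected = 6 + 7 + 4 + 2 = 19.

19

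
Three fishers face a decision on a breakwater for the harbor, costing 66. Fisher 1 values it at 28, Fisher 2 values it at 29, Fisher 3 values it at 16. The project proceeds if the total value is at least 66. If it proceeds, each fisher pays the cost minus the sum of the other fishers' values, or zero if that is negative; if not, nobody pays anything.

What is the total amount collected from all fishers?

Total value 73 ≥ cost 66, so it is built.
Fisher 1: others sum to 45; max(0, 66 - 45) = 21.
Fisher 2: others sum to 44; max(0, 66 - 44) = 22.
Fisher 3: others sum to 57; max(0, 66 - 57) = 9.
Total collected = 21 + 22 + 9 = 52.

52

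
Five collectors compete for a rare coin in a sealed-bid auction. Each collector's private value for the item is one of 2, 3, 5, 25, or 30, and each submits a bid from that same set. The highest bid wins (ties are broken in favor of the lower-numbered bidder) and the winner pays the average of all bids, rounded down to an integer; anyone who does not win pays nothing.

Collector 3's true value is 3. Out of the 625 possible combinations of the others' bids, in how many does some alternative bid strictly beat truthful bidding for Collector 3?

Others bid (2, 3, 2, 2): truth gives 0; bid 5 gives 1 > 0. Violating.
Others bid (3, 2, 2, 2): truth gives 0; bid 5 gives 1 > 0. Violating.
Others bid (2, 2, 2, 2): truth gives 1; no alternative beats it.
Others bid (2, 2, 2, 3): truth gives 1; no alternative beats it.
(Checking all 625 profiles: 2 have a profitable deviation, 623 do not.)

2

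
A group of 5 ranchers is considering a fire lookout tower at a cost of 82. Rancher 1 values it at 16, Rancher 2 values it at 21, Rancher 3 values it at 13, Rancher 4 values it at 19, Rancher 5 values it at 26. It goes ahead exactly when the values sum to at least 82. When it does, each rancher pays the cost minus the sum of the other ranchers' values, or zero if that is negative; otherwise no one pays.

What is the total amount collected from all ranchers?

30

Total value 95 ≥ cost 82, so it is built.
Rancher 1: others sum to 79; max(0, 82 - 79) = 3.
Rancher 2: others sum to 74; max(0, 82 - 74) = 8.
Rancher 3: others sum to 82; max(0, 82 - 82) = 0.
Rancher 4: others sum to 76; max(0, 82 - 76) = 6.
Rancher 5: others sum to 69; max(0, 82 - 69) = 13.
Total collected = 3 + 8 + 0 + 6 + 13 = 30.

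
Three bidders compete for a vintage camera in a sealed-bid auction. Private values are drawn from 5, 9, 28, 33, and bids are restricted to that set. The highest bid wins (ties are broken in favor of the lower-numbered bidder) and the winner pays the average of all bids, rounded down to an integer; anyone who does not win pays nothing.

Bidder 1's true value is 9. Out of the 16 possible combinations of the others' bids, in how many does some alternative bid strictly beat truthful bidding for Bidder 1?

Others bid (5, 5): truth gives 3; bid 5 gives 4 > 3. Violating.
Others bid (5, 9): truth gives 2; no alternative beats it.
Others bid (5, 28): truth gives 0; no alternative beats it.
(Checking all 16 profiles: 1 has a profitable deviation, 15 do not.)

1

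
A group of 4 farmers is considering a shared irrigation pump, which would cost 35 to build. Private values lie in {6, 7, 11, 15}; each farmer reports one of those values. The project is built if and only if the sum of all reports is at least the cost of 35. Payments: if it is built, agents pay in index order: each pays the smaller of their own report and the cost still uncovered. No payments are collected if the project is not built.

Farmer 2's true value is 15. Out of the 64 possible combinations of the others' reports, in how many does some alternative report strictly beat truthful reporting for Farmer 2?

Others report (6, 6, 15): truth gives 0; report 11 gives 4 > 0. Violating.
Others report (6, 7, 11): truth gives 0; report 11 gives 4 > 0. Violating.
Others report (6, 7, 15): truth gives 0; report 7 gives 8 > 0. Violating.
Others report (6, 11, 7): truth gives 0; report 11 gives 4 > 0. Violating.
Others report (6, 6, 6): truth gives 0; no alternative beats it.
Others report (6, 6, 7): truth gives 0; no alternative beats it.
(Checking all 64 profiles: 53 have a profitable deviation, 11 do not.)

53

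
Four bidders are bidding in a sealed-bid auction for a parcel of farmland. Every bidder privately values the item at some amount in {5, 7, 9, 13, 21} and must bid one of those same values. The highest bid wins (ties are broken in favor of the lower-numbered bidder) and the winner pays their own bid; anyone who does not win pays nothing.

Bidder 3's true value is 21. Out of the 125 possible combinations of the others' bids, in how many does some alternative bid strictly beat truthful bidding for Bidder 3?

Others bid (5, 5, 5): truth gives 0; bid 7 gives 14 > 0. Violating.
Others bid (5, 5, 7): truth gives 0; bid 7 gives 14 > 0. Violating.
Others bid (5, 5, 9): truth gives 0; bid 9 gives 12 > 0. Violating.
Others bid (5, 5, 13): truth gives 0; bid 13 gives 8 > 0. Violating.
Others bid (5, 5, 21): truth gives 0; no alternative beats it.
Others bid (5, 7, 21): truth gives 0; no alternative beats it.
(Checking all 125 profiles: 36 have a profitable deviation, 89 do not.)

36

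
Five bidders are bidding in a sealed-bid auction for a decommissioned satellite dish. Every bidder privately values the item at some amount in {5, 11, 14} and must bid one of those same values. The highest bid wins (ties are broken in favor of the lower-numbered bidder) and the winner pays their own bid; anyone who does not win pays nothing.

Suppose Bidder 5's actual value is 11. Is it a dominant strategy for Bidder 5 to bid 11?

Yes

Check each profile of the others' bids and compare truth against every alternative bid.
Others bid (5, 5, 5, 5): truth gives 0, best alternative gives 0.
Others bid (5, 5, 5, 11): truth gives 0, best alternative gives 0.
Others bid (5, 5, 5, 14): truth gives 0, best alternative gives 0.
Others bid (5, 5, 11, 5): truth gives 0, best alternative gives 0.
Others bid (5, 5, 11, 11): truth gives 0, best alternative gives 0.
Others bid (5, 5, 11, 14): truth gives 0, best alternative gives 0.
(Remaining 75 profiles checked similarly; truth is weakly best in each.)
In every case the truthful bid is at least as good as any alternative, so it is a dominant strategy.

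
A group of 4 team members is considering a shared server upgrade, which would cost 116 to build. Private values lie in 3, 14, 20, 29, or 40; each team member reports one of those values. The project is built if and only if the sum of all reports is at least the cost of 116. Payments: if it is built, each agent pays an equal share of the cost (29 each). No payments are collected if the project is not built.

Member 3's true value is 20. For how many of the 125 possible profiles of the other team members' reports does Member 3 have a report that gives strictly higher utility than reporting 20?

Others report (20, 40, 40): truth gives -9; report 3 gives 0 > -9. Violating.
Others report (29, 29, 40): truth gives -9; report 3 gives 0 > -9. Violating.
Others report (29, 40, 29): truth gives -9; report 3 gives 0 > -9. Violating.
Others report (29, 40, 40): truth gives -9; report 3 gives 0 > -9. Violating.
Others report (3, 3, 3): truth gives 0; no alternative beats it.
Others report (3, 3, 14): truth gives 0; no alternative beats it.
(Checking all 125 profiles: 9 have a profitable deviation, 116 do not.)

9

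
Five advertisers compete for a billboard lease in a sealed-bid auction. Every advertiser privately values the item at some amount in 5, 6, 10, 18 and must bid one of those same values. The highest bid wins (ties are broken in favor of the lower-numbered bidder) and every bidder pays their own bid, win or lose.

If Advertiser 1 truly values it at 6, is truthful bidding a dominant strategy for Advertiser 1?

No

Consider the case where Advertiser 2 bids 5, Advertiser 3 bids 5, Advertiser 4 bids 5 and Advertiser 5 bids 5.
Truthful bid 6: wins, pays 6, utility 6 - 6 = 0.
Bid 5 instead: wins, pays 5, utility 6 - 5 = 1.
Since 1 > 0, bidding 5 is strictly better here, so truthful bidding is not dominant.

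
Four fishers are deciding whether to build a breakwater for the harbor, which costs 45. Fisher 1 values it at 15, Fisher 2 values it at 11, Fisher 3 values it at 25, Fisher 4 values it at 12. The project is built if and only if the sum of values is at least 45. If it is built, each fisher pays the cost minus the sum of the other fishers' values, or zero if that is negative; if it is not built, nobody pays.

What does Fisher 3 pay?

7

Total value 63 ≥ cost 45, so the project is built.
The other fishers' values sum to 38.
Cost minus that sum is 45 - 38 = 7.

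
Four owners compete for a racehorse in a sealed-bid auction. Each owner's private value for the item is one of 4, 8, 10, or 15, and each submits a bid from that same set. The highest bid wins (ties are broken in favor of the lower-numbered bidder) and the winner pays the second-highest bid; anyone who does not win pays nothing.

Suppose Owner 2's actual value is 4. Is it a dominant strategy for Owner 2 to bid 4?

Yes

Check each profile of the others' bids and compare truth against every alternative bid.
Others bid (4, 4, 8): truth gives 0, best alternative gives -4.
Others bid (4, 8, 4): truth gives 0, best alternative gives -4.
Others bid (4, 8, 8): truth gives 0, best alternative gives -4.
Others bid (4, 4, 4): truth gives 0, best alternative gives 0.
Others bid (4, 4, 10): truth gives 0, best alternative gives 0.
Others bid (4, 4, 15): truth gives 0, best alternative gives 0.
(Remaining 58 profiles checked similarly; truth is weakly best in each.)
In every case the truthful bid is at least as good as any alternative, so it is a dominant strategy.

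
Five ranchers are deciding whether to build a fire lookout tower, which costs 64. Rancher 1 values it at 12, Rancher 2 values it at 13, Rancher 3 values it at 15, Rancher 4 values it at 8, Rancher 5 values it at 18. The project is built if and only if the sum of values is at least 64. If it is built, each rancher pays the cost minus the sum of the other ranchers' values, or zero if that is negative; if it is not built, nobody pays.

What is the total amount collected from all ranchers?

56

Total value 66 ≥ cost 64, so it is built.
Rancher 1: others sum to 54; max(0, 64 - 54) = 10.
Rancher 2: others sum to 53; max(0, 64 - 53) = 11.
Rancher 3: others sum to 51; max(0, 64 - 51) = 13.
Rancher 4: others sum to 58; max(0, 64 - 58) = 6.
Rancher 5: others sum to 48; max(0, 64 - 48) = 16.
Total collected = 10 + 11 + 13 + 6 + 16 = 56.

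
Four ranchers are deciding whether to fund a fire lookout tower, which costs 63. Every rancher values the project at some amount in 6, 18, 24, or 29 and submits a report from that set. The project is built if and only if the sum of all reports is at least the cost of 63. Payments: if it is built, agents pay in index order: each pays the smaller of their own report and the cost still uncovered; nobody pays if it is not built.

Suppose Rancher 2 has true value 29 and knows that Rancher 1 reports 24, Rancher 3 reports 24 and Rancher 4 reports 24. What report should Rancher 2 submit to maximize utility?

Report 6: project built, pays 6, utility 29 - 6 = 23.
Report 18: project built, pays 18, utility 29 - 18 = 11.
Report 24: project built, pays 24, utility 29 - 24 = 5.
Report 29: project built, pays 29, utility 29 - 29 = 0.
The best choice is 6 with utility 23.

6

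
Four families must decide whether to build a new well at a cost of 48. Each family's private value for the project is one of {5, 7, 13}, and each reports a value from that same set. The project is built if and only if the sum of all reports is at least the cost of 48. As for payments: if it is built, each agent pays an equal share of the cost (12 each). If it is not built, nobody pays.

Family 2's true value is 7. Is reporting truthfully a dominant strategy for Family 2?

Check each profile of the others' reports and compare truth against every alternative report.
Others report (5, 5, 5): truth gives 0, best alternative gives 0.
Others report (5, 5, 7): truth gives 0, best alternative gives 0.
Others report (5, 5, 13): truth gives 0, best alternative gives 0.
Others report (5, 7, 5): truth gives 0, best alternative gives 0.
Others report (5, 7, 7): truth gives 0, best alternative gives 0.
Others report (5, 7, 13): truth gives 0, best alternative gives 0.
(Remaining 21 profiles checked similarly; truth is weakly best in each.)
In every case the truthful report is at least as good as any alternative, so it is a dominant strategy.

Yes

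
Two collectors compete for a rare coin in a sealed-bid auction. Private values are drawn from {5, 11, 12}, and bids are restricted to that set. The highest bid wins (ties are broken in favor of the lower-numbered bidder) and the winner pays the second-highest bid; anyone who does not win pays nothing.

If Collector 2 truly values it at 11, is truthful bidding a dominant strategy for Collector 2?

Yes

Check each profile of the others' bids and compare truth against every alternative bid.
Others bid (5): truth gives 6, best alternative gives 6.
Others bid (11): truth gives 0, best alternative gives 0.
Others bid (12): truth gives 0, best alternative gives 0.
In every case the truthful bid is at least as good as any alternative, so it is a dominant strategy.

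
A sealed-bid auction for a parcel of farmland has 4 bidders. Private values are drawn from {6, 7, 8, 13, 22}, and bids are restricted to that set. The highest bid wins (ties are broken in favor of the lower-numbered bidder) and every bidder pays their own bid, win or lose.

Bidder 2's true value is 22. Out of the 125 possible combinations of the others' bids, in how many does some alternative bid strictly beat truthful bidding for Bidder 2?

73

Others bid (6, 6, 6): truth gives 0; bid 7 gives 15 > 0. Violating.
Others bid (6, 6, 7): truth gives 0; bid 7 gives 15 > 0. Violating.
Others bid (6, 6, 8): truth gives 0; bid 8 gives 14 > 0. Violating.
Others bid (6, 6, 13): truth gives 0; bid 13 gives 9 > 0. Violating.
Others bid (6, 6, 22): truth gives 0; no alternative beats it.
Others bid (6, 7, 22): truth gives 0; no alternative beats it.
(Checking all 125 profiles: 73 have a profitable deviation, 52 do not.)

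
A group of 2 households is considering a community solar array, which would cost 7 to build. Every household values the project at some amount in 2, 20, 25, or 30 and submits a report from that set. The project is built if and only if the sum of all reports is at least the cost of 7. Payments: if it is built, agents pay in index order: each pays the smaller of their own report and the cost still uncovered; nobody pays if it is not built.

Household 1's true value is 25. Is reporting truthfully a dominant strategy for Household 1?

Consider the case where Household 2 reports 20.
Truthful report 25: project built, pays 7, utility 25 - 7 = 18.
Report 2 instead: project built, pays 2, utility 25 - 2 = 23.
Since 23 > 18, reporting 2 is strictly better here, so truthful reporting is not dominant.

No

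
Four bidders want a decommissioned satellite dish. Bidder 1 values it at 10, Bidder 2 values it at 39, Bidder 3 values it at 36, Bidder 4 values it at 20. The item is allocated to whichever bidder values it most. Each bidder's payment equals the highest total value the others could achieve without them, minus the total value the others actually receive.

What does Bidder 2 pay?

Bidder 2 has the highest value and receives the item.
Without Bidder 2, the item would go to the next-highest value, 36, so the others could achieve 36.
With Bidder 2 present and winning, the others receive nothing, so their total is 0.
Payment = 36 - 0 = 36.

36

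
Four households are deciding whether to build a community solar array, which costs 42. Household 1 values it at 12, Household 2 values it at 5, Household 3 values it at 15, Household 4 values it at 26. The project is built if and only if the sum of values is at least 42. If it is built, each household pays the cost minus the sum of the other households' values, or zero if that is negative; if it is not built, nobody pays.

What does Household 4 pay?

10

Total value 58 ≥ cost 42, so the project is built.
The other households' values sum to 32.
Cost minus that sum is 42 - 32 = 10.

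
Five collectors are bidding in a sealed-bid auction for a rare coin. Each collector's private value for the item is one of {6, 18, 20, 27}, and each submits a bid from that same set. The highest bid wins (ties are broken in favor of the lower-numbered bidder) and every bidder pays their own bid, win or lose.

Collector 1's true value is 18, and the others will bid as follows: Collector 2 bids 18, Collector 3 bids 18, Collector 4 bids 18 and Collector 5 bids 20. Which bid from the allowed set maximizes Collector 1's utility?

Bid 6: loses but pays 6, utility -6.
Bid 18: loses but pays 18, utility -18.
Bid 20: wins, pays 20, utility 18 - 20 = -2.
Bid 27: wins, pays 27, utility 18 - 27 = -9.
The best choice is 20 with utility -2.

20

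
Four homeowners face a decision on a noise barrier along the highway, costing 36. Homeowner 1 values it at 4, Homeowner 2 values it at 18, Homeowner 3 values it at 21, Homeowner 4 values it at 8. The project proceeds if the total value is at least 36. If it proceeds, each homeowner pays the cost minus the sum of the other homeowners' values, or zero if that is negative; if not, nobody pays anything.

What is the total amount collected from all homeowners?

Total value 51 ≥ cost 36, so it is built.
Homeowner 1: others sum to 47; max(0, 36 - 47) = 0.
Homeowner 2: others sum to 33; max(0, 36 - 33) = 3.
Homeowner 3: others sum to 30; max(0, 36 - 30) = 6.
Homeowner 4: others sum to 43; max(0, 36 - 43) = 0.
Total collected = 0 + 3 + 6 + 0 = 9.

9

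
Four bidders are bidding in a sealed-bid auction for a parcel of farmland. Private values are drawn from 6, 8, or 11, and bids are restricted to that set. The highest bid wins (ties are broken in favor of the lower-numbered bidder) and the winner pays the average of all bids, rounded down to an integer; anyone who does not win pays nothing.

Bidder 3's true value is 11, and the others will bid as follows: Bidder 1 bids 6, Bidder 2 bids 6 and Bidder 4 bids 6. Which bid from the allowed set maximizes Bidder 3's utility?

Bid 6: loses, pays 0, utility 0.
Bid 8: wins, pays 6, utility 11 - 6 = 5.
Bid 11: wins, pays 7, utility 11 - 7 = 4.
The best choice is 8 with utility 5.

8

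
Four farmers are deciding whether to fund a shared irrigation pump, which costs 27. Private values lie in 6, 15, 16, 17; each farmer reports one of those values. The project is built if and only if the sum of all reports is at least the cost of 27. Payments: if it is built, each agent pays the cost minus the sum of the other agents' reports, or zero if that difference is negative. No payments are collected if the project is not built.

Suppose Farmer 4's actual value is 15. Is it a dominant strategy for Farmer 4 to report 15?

Yes

Check each profile of the others' reports and compare truth against every alternative report.
Others report (6, 6, 15): truth gives 15, best alternative gives 15.
Others report (6, 6, 16): truth gives 15, best alternative gives 15.
Others report (6, 6, 17): truth gives 15, best alternative gives 15.
Others report (6, 15, 6): truth gives 15, best alternative gives 15.
Others report (6, 15, 15): truth gives 15, best alternative gives 15.
Others report (6, 15, 16): truth gives 15, best alternative gives 15.
(Remaining 58 profiles checked similarly; truth is weakly best in each.)
In every case the truthful report is at least as good as any alternative, so it is a dominant strategy.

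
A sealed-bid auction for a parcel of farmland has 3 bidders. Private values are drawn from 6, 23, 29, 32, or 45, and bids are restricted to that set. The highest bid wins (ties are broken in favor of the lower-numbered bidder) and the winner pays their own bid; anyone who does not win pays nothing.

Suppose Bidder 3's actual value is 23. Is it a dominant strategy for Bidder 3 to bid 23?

Yes

Check each profile of the others' bids and compare truth against every alternative bid.
Others bid (6, 6): truth gives 0, best alternative gives 0.
Others bid (6, 23): truth gives 0, best alternative gives 0.
Others bid (6, 29): truth gives 0, best alternative gives 0.
Others bid (6, 32): truth gives 0, best alternative gives 0.
Others bid (6, 45): truth gives 0, best alternative gives 0.
Others bid (23, 6): truth gives 0, best alternative gives 0.
(Remaining 19 profiles checked similarly; truth is weakly best in each.)
In every case the truthful bid is at least as good as any alternative, so it is a dominant strategy.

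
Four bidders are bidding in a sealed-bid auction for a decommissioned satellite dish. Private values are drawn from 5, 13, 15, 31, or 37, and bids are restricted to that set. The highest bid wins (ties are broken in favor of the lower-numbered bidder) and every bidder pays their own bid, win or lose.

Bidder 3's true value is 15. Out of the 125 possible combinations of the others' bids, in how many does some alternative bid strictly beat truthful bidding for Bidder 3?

115

Others bid (5, 5, 5): truth gives 0; bid 13 gives 2 > 0. Violating.
Others bid (5, 5, 13): truth gives 0; bid 13 gives 2 > 0. Violating.
Others bid (5, 5, 31): truth gives -15; bid 5 gives -5 > -15. Violating.
Others bid (5, 5, 37): truth gives -15; bid 5 gives -5 > -15. Violating.
Others bid (5, 5, 15): truth gives 0; no alternative beats it.
Others bid (5, 13, 5): truth gives 0; no alternative beats it.
(Checking all 125 profiles: 115 have a profitable deviation, 10 do not.)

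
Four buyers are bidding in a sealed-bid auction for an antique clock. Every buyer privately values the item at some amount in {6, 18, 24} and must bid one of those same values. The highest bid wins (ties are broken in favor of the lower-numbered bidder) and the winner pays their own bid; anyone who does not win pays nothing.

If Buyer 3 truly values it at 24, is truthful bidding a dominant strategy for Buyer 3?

Consider the case where Buyer 1 bids 6, Buyer 2 bids 6 and Buyer 4 bids 6.
Truthful bid 24: wins, pays 24, utility 24 - 24 = 0.
Bid 18 instead: wins, pays 18, utility 24 - 18 = 6.
Since 6 > 0, bidding 18 is strictly better here, so truthful bidding is not dominant.

No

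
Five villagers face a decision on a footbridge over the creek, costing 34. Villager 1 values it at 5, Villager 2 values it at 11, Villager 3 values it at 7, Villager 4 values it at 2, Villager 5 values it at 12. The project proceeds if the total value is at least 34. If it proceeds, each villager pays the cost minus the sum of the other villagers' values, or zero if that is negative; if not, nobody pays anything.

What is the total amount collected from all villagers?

23

Total value 37 ≥ cost 34, so it is built.
Villager 1: others sum to 32; max(0, 34 - 32) = 2.
Villager 2: others sum to 26; max(0, 34 - 26) = 8.
Villager 3: others sum to 30; max(0, 34 - 30) = 4.
Villager 4: others sum to 35; max(0, 34 - 35) = 0.
Villager 5: others sum to 25; max(0, 34 - 25) = 9.
Total collected = 2 + 8 + 4 + 0 + 9 = 23.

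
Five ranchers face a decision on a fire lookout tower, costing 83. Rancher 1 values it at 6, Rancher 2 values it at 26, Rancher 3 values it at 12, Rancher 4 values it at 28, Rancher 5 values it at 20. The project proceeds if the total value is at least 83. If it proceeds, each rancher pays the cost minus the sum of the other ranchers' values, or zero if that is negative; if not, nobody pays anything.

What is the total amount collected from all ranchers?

50

Total value 92 ≥ cost 83, so it is built.
Rancher 1: others sum to 86; max(0, 83 - 86) = 0.
Rancher 2: others sum to 66; max(0, 83 - 66) = 17.
Rancher 3: others sum to 80; max(0, 83 - 80) = 3.
Rancher 4: others sum to 64; max(0, 83 - 64) = 19.
Rancher 5: others sum to 72; max(0, 83 - 72) = 11.
Total collected = 0 + 17 + 3 + 19 + 11 = 50.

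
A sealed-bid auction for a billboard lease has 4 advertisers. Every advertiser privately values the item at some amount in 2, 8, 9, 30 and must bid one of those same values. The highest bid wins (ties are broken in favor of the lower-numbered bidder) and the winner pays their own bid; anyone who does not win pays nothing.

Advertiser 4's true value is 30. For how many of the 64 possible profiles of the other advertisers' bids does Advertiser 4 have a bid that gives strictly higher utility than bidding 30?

Others bid (2, 2, 2): truth gives 0; bid 8 gives 22 > 0. Violating.
Others bid (2, 2, 8): truth gives 0; bid 9 gives 21 > 0. Violating.
Others bid (2, 8, 2): truth gives 0; bid 9 gives 21 > 0. Violating.
Others bid (2, 8, 8): truth gives 0; bid 9 gives 21 > 0. Violating.
Others bid (2, 2, 9): truth gives 0; no alternative beats it.
Others bid (2, 2, 30): truth gives 0; no alternative beats it.
(Checking all 64 profiles: 8 have a profitable deviation, 56 do not.)

8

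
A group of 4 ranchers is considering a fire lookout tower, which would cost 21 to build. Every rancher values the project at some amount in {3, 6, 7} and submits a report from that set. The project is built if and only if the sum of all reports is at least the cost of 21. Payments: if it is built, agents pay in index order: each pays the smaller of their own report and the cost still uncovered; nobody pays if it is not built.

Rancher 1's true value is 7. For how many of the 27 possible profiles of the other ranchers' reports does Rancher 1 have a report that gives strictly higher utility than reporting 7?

Others report (3, 6, 6): truth gives 0; report 6 gives 1 > 0. Violating.
Others report (3, 6, 7): truth gives 0; report 6 gives 1 > 0. Violating.
Others report (3, 7, 6): truth gives 0; report 6 gives 1 > 0. Violating.
Others report (3, 7, 7): truth gives 0; report 6 gives 1 > 0. Violating.
Others report (3, 3, 3): truth gives 0; no alternative beats it.
Others report (3, 3, 6): truth gives 0; no alternative beats it.
(Checking all 27 profiles: 20 have a profitable deviation, 7 do not.)

20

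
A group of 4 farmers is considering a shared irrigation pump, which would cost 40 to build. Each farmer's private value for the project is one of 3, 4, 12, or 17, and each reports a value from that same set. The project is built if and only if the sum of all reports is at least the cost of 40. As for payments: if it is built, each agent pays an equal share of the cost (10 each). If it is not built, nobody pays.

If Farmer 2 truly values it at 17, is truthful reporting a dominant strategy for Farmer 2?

Yes

Check each profile of the others' reports and compare truth against every alternative report.
Others report (3, 3, 17): truth gives 7, best alternative gives 0.
Others report (3, 4, 17): truth gives 7, best alternative gives 0.
Others report (3, 12, 12): truth gives 7, best alternative gives 0.
Others report (3, 17, 3): truth gives 7, best alternative gives 0.
Others report (3, 17, 4): truth gives 7, best alternative gives 0.
Others report (4, 3, 17): truth gives 7, best alternative gives 0.
(Remaining 58 profiles checked similarly; truth is weakly best in each.)
In every case the truthful report is at least as good as any alternative, so it is a dominant strategy.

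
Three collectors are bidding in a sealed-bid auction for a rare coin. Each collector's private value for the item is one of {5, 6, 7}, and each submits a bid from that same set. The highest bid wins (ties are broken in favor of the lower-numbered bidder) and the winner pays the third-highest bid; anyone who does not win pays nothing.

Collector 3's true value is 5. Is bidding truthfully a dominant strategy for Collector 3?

Yes

Check each profile of the others' bids and compare truth against every alternative bid.
Others bid (5, 5): truth gives 0, best alternative gives 0.
Others bid (5, 6): truth gives 0, best alternative gives 0.
Others bid (5, 7): truth gives 0, best alternative gives 0.
Others bid (6, 5): truth gives 0, best alternative gives 0.
Others bid (6, 6): truth gives 0, best alternative gives 0.
Others bid (6, 7): truth gives 0, best alternative gives 0.
(Remaining 3 profiles checked similarly; truth is weakly best in each.)
In every case the truthful bid is at least as good as any alternative, so it is a dominant strategy.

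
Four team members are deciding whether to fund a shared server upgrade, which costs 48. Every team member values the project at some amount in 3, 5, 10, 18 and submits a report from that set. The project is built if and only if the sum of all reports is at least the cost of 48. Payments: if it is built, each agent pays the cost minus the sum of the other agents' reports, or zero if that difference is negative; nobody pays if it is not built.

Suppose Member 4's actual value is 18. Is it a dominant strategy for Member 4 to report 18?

Yes

Check each profile of the others' reports and compare truth against every alternative report.
Others report (5, 10, 18): truth gives 3, best alternative gives 0.
Others report (5, 18, 10): truth gives 3, best alternative gives 0.
Others report (10, 5, 18): truth gives 3, best alternative gives 0.
Others report (10, 18, 5): truth gives 3, best alternative gives 0.
Others report (18, 5, 10): truth gives 3, best alternative gives 0.
Others report (18, 10, 5): truth gives 3, best alternative gives 0.
(Remaining 58 profiles checked similarly; truth is weakly best in each.)
In every case the truthful report is at least as good as any alternative, so it is a dominant strategy.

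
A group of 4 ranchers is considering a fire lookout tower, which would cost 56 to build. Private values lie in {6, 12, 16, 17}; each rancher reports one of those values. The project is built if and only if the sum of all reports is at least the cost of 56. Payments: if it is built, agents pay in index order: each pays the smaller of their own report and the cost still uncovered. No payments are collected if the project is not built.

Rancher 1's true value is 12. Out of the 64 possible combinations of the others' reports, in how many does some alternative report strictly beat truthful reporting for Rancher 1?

4

Others report (16, 17, 17): truth gives 0; report 6 gives 6 > 0. Violating.
Others report (17, 16, 17): truth gives 0; report 6 gives 6 > 0. Violating.
Others report (17, 17, 16): truth gives 0; report 6 gives 6 > 0. Violating.
Others report (17, 17, 17): truth gives 0; report 6 gives 6 > 0. Violating.
Others report (6, 6, 6): truth gives 0; no alternative beats it.
Others report (6, 6, 12): truth gives 0; no alternative beats it.
(Checking all 64 profiles: 4 have a profitable deviation, 60 do not.)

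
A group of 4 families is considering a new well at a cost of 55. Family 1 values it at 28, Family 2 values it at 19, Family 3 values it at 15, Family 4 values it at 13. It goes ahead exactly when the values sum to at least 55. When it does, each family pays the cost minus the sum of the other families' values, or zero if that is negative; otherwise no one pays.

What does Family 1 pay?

Total value 75 ≥ cost 55, so the project is built.
The other families' values sum to 47.
Cost minus that sum is 55 - 47 = 8.

8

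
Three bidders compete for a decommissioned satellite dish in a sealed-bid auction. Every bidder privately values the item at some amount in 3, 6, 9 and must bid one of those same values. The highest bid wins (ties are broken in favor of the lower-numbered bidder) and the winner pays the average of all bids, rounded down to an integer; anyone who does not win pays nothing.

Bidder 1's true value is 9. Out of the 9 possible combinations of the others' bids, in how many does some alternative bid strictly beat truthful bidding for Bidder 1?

4

Others bid (3, 3): truth gives 4; bid 3 gives 6 > 4. Violating.
Others bid (3, 6): truth gives 3; bid 6 gives 4 > 3. Violating.
Others bid (6, 3): truth gives 3; bid 6 gives 4 > 3. Violating.
Others bid (6, 6): truth gives 2; bid 6 gives 3 > 2. Violating.
Others bid (3, 9): truth gives 2; no alternative beats it.
Others bid (6, 9): truth gives 1; no alternative beats it.
(Checking all 9 profiles: 4 have a profitable deviation, 5 do not.)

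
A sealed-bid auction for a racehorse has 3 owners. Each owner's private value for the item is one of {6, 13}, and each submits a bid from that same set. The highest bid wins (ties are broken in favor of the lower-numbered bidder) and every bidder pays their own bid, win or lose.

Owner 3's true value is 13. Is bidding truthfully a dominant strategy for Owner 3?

Consider the case where Owner 1 bids 6 and Owner 2 bids 13.
Truthful bid 13: loses but pays 13, utility -13.
Bid 6 instead: loses but pays 6, utility -6.
Since -6 > -13, bidding 6 is strictly better here, so truthful bidding is not dominant.

No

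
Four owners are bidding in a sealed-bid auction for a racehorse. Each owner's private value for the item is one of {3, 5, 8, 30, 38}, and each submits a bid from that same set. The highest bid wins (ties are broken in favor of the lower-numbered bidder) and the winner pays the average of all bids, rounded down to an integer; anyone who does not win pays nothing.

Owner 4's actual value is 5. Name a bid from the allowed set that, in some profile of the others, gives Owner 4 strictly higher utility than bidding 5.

8

Suppose Owner 1 bids 3, Owner 2 bids 3 and Owner 3 bids 5.
Bid 5: loses, pays 0, utility 0.
Bid 8: wins, pays 4, utility 5 - 4 = 1.
So bidding 8 beats truth here (1 > 0).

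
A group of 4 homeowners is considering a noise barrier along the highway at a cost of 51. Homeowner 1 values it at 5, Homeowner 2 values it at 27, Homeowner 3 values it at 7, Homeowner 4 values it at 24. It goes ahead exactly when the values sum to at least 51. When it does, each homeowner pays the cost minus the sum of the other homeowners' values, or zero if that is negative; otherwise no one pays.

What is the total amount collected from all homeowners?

Total value 63 ≥ cost 51, so it is built.
Homeowner 1: others sum to 58; max(0, 51 - 58) = 0.
Homeowner 2: others sum to 36; max(0, 51 - 36) = 15.
Homeowner 3: others sum to 56; max(0, 51 - 56) = 0.
Homeowner 4: others sum to 39; max(0, 51 - 39) = 12.
Total collected = 0 + 15 + 0 + 12 = 27.

27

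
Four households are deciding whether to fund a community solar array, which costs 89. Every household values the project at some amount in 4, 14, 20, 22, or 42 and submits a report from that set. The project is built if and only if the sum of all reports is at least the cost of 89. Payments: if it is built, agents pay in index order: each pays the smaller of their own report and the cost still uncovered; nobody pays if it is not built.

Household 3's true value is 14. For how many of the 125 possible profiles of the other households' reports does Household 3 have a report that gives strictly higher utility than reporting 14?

Others report (4, 42, 42): truth gives 0; report 4 gives 10 > 0. Violating.
Others report (14, 42, 42): truth gives 0; report 4 gives 10 > 0. Violating.
Others report (20, 42, 42): truth gives 0; report 4 gives 10 > 0. Violating.
Others report (22, 22, 42): truth gives 0; report 4 gives 10 > 0. Violating.
Others report (4, 4, 4): truth gives 0; no alternative beats it.
Others report (4, 4, 14): truth gives 0; no alternative beats it.
(Checking all 125 profiles: 16 have a profitable deviation, 109 do not.)

16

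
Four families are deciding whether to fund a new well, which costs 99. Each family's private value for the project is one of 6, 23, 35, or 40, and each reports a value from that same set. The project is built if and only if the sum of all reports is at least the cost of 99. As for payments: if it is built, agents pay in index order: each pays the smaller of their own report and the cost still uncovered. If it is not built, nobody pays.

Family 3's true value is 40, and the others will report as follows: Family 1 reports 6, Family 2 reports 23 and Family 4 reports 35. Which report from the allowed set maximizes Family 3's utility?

35

Report 6: project not built, utility 0.
Report 23: project not built, utility 0.
Report 35: project built, pays 35, utility 40 - 35 = 5.
Report 40: project built, pays 40, utility 40 - 40 = 0.
The best choice is 35 with utility 5.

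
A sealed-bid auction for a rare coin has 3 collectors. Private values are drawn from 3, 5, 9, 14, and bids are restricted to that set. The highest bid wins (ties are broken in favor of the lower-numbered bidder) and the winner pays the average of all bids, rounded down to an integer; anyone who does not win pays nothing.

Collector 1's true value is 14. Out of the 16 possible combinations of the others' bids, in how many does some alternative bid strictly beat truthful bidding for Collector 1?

Others bid (3, 3): truth gives 8; bid 3 gives 11 > 8. Violating.
Others bid (3, 5): truth gives 7; bid 5 gives 10 > 7. Violating.
Others bid (3, 9): truth gives 6; bid 9 gives 7 > 6. Violating.
Others bid (5, 3): truth gives 7; bid 5 gives 10 > 7. Violating.
Others bid (3, 14): truth gives 4; no alternative beats it.
Others bid (5, 14): truth gives 3; no alternative beats it.
(Checking all 16 profiles: 9 have a profitable deviation, 7 do not.)

9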